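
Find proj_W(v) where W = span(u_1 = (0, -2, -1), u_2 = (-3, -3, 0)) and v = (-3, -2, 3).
proj_W(v) = (-23/6, -7/6, 4/3)

Set up U = [u_1 | ... | u_2] ∈ R^(3×2). The projector onto W = col(U) is P = U (U^T U)^(-1) U^T.
Compute U^T U =
  [5, 6]
  [6, 18],
and U^T v = (1, 15).
Solve U^T U · c = U^T v for the coefficients: c = (-4/3, 23/18). The projection is proj_W(v) = U c.
Check: (v - proj_W(v)) · u_1 = 0  (should be 0).
Check: (v - proj_W(v)) · u_2 = 0  (should be 0).
Result: proj_W(v) = (-23/6, -7/6, 4/3).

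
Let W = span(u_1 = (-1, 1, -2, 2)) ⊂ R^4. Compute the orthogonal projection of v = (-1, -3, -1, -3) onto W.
proj_W(v) = (3/5, -3/5, 6/5, -6/5)

Set up U = [u_1 | ... | u_1] ∈ R^(4×1). The projector onto W = col(U) is P = U (U^T U)^(-1) U^T.
Compute U^T U =
  [10],
and U^T v = (-6).
Solve U^T U · c = U^T v for the coefficients: c = (-3/5). The projection is proj_W(v) = U c.
Check: (v - proj_W(v)) · u_1 = 0  (should be 0).
Result: proj_W(v) = (3/5, -3/5, 6/5, -6/5).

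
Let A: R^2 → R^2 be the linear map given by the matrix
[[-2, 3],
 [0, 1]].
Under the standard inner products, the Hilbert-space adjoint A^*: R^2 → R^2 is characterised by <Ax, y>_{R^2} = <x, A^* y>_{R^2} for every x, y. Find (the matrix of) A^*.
A^* = A^T =
[[-2, 0],
 [3, 1]]

For real matrices with standard dot products, the defining identity <Ax, y> = <x, A^* y> gives (Ax)^T y = x^T (A^*) y, i.e. x^T A^T y = x^T (A^*) y. Since this holds for all x, y, we must have A^* = A^T. Therefore
A^* =
[[-2, 0],
 [3, 1]].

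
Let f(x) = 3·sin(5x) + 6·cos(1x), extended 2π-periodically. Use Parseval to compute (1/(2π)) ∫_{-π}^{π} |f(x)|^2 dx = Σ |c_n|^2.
Σ |c_n|^2 = 45/2

Expand |f|^2 and use orthogonality of {sin(nx), cos(mx)} on [-π, π]:
  ∫_{-π}^{π} sin(nx)^2 dx = π, ∫ cos(mx)^2 dx = π, and cross terms integrate to 0.
So ∫_{-π}^{π} f(x)^2 dx = 3^2 · π + 6^2 · π = (9 + 36)π.
Divide by 2π: (9 + 36)/2 = 45/2.
By Parseval, this equals Σ |c_n|^2.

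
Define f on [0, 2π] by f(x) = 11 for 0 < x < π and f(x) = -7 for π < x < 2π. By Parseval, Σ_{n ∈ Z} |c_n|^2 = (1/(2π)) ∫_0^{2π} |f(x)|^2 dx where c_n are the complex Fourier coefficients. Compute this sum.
Σ |c_n|^2 = 85

Parseval equates the L^2 energy of f (normalised by 1/(2π)) with the ℓ^2 sum of its Fourier coefficients: (1/(2π)) ∫_0^{2π} |f|^2 = Σ |c_n|^2.
Compute the left side: (1/(2π)) [∫_0^π 11^2 dx + ∫_π^{2π} (-7)^2 dx] = (1/(2π)) · (121π + 49π) = (121 + 49)/2 = 85.
So Σ_{n ∈ Z} |c_n|^2 = 85.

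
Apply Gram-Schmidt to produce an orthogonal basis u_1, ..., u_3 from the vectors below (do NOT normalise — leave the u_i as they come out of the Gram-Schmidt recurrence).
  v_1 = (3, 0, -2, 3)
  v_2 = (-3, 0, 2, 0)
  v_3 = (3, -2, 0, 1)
Orthogonal basis:
  u_1 = (3, 0, -2, 3)
  u_2 = (-27/22, 0, 9/11, 39/22)
  u_3 = (12/13, -2, 18/13, 0)

Apply the Gram-Schmidt recurrence
  u_1 = v_1
  u_i = v_i − Σ_{j<i} ((v_i · u_j) / (u_j · u_j)) · u_j.

Step by step this gives:
  u_1 = (3, 0, -2, 3)
  u_2 = (-27/22, 0, 9/11, 39/22)
  u_3 = (12/13, -2, 18/13, 0)

Orthogonality check:
  u_2 · u_1 = 0 (should be 0)
  u_3 · u_1 = 0 (should be 0)
  u_3 · u_2 = 0 (should be 0)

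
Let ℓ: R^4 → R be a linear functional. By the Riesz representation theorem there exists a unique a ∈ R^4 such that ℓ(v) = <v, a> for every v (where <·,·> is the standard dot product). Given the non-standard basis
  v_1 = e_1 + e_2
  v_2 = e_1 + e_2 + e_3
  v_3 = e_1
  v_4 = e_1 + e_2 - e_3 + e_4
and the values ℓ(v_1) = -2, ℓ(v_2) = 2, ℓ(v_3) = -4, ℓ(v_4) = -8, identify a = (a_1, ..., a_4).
a = (-4, 2, 4, -2)

Write a = (a_1, ..., a_4) in the standard basis. For each basis vector v_i, ℓ(v_i) = <v_i, a> is a linear equation in the a_j's. Collect the n equations into a matrix system V a = ℓ, where row i of V is v_i (expressed in the standard basis). Since V is invertible (lower-triangular with 1s on the diagonal, up to permutation), solve by back-substitution:
  V =
[[1, 1, 0, 0],
 [1, 1, 1, 0],
 [1, 0, 0, 0],
 [1, 1, -1, 1]]
  V a = (-2, 2, -4, -8)
Solving gives a = (-4, 2, 4, -2).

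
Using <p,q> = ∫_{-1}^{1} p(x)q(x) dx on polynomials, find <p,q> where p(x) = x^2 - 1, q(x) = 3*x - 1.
<p,q> = 4/3

Expand the product: p(x)·q(x) = 3*x^3 - x^2 - 3*x + 1.
∫_{-1}^{1} of each monomial x^k gives [2/(k+1) if k even, 0 if k odd]. Integrating term-by-term (or equivalently evaluating the antiderivative F(x) = 3*x^4/4 - x^3/3 - 3*x^2/2 + x at the endpoints):
  F(1) − F(−1) = -1/12 − (-17/12) = 4/3.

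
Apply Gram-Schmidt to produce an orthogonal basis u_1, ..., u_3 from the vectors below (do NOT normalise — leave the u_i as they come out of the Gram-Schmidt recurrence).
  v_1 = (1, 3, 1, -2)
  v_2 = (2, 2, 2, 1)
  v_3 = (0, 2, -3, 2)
Orthogonal basis:
  u_1 = (1, 3, 1, -2)
  u_2 = (22/15, 2/5, 22/15, 31/15)
  u_3 = (-3/131, 285/131, -396/131, 228/131)

Apply the Gram-Schmidt recurrence
  u_1 = v_1
  u_i = v_i − Σ_{j<i} ((v_i · u_j) / (u_j · u_j)) · u_j.

Step by step this gives:
  u_1 = (1, 3, 1, -2)
  u_2 = (22/15, 2/5, 22/15, 31/15)
  u_3 = (-3/131, 285/131, -396/131, 228/131)

Orthogonality check:
  u_2 · u_1 = 0 (should be 0)
  u_3 · u_1 = 0 (should be 0)
  u_3 · u_2 = 0 (should be 0)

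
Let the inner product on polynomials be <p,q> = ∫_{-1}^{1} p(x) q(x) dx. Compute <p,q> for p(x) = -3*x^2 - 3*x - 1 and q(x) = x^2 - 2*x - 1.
<p,q> = 92/15

Expand the product: p(x)·q(x) = -3*x^4 + 3*x^3 + 8*x^2 + 5*x + 1.
∫_{-1}^{1} of each monomial x^k gives [2/(k+1) if k even, 0 if k odd]. Integrating term-by-term (or equivalently evaluating the antiderivative F(x) = -3*x^5/5 + 3*x^4/4 + 8*x^3/3 + 5*x^2/2 + x at the endpoints):
  F(1) − F(−1) = 379/60 − (11/60) = 92/15.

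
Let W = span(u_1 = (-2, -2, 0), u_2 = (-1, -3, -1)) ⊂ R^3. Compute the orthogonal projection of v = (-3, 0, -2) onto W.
proj_W(v) = (-11/6, -7/6, 1/3)

Set up U = [u_1 | ... | u_2] ∈ R^(3×2). The projector onto W = col(U) is P = U (U^T U)^(-1) U^T.
Compute U^T U =
  [8, 8]
  [8, 11],
and U^T v = (6, 5).
Solve U^T U · c = U^T v for the coefficients: c = (13/12, -1/3). The projection is proj_W(v) = U c.
Check: (v - proj_W(v)) · u_1 = 0  (should be 0).
Check: (v - proj_W(v)) · u_2 = 0  (should be 0).
Result: proj_W(v) = (-11/6, -7/6, 1/3).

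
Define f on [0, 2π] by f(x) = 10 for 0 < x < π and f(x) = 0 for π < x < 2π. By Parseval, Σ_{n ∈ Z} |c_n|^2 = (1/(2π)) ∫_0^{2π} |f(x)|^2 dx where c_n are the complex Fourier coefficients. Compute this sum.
Σ |c_n|^2 = 50

Parseval equates the L^2 energy of f (normalised by 1/(2π)) with the ℓ^2 sum of its Fourier coefficients: (1/(2π)) ∫_0^{2π} |f|^2 = Σ |c_n|^2.
Compute the left side: (1/(2π)) [∫_0^π 10^2 dx + ∫_π^{2π} 0^2 dx] = (1/(2π)) · (100π + 0π) = (100 + 0)/2 = 50.
So Σ_{n ∈ Z} |c_n|^2 = 50.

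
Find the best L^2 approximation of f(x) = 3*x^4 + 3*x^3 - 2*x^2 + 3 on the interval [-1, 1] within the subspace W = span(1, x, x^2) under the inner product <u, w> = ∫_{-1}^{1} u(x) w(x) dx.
g(x) = 4*x^2/7 + 9*x/5 + 96/35

The best approximation g ∈ W is the orthogonal projection of f onto W. Writing g = a_0 + a_1 x + a_2 x^2, the coefficients solve the normal equations G · a = b where
  G_{ij} = <φ_i, φ_j> and b_i = <f, φ_i>, with φ_0 = 1, φ_1 = x, φ_2 = x^2.
G =
  [2, 0, 2/3]
  [0, 2/3, 0]
  [2/3, 0, 2/5],
b = (88/15, 6/5, 72/35).
Solving gives a_0 = 96/35, a_1 = 9/5, a_2 = 4/7, so
  g(x) = 4*x^2/7 + 9*x/5 + 96/35.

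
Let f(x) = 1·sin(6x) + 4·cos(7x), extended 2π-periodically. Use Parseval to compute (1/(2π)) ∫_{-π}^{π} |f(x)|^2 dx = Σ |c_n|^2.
Σ |c_n|^2 = 17/2

Expand |f|^2 and use orthogonality of {sin(nx), cos(mx)} on [-π, π]:
  ∫_{-π}^{π} sin(nx)^2 dx = π, ∫ cos(mx)^2 dx = π, and cross terms integrate to 0.
So ∫_{-π}^{π} f(x)^2 dx = 1^2 · π + 4^2 · π = (1 + 16)π.
Divide by 2π: (1 + 16)/2 = 17/2.
By Parseval, this equals Σ |c_n|^2.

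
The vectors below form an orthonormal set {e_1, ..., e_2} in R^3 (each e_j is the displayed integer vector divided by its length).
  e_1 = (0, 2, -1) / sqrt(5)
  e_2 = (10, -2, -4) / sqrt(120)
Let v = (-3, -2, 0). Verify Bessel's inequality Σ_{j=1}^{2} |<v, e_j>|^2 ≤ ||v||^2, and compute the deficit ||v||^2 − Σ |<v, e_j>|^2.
Σ |<v, e_j>|^2 = 53/6; ||v||^2 = 13; deficit = 25/6

Write each e_j = u_j / sqrt(<u_j, u_j>) where u_j is the displayed integer vector. Then <v, e_j> = <v, u_j> / sqrt(<u_j, u_j>), so |<v, e_j>|^2 = <v, u_j>^2 / <u_j, u_j>.
Coefficients: <v, e_1> = -4/sqrt(5), <v, e_2> = -26/sqrt(120).
Square and sum: Σ |<v, e_j>|^2 = 53/6.
Compute ||v||^2 = v·v = 13.
Deficit = 13 − 53/6 = 25/6 ≥ 0, confirming Bessel's inequality. (The deficit equals ||v − Σ <v,e_j> e_j||^2, the squared distance from v to span{e_j}.)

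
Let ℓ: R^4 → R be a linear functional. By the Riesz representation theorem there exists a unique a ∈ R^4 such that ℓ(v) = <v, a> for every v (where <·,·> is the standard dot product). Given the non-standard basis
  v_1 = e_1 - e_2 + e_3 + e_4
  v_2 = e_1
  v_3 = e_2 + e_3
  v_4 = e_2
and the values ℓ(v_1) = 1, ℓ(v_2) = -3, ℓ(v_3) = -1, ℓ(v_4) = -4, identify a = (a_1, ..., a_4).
a = (-3, -4, 3, -3)

Write a = (a_1, ..., a_4) in the standard basis. For each basis vector v_i, ℓ(v_i) = <v_i, a> is a linear equation in the a_j's. Collect the n equations into a matrix system V a = ℓ, where row i of V is v_i (expressed in the standard basis). Since V is invertible (lower-triangular with 1s on the diagonal, up to permutation), solve by back-substitution:
  V =
[[1, -1, 1, 1],
 [1, 0, 0, 0],
 [0, 1, 1, 0],
 [0, 1, 0, 0]]
  V a = (1, -3, -1, -4)
Solving gives a = (-3, -4, 3, -3).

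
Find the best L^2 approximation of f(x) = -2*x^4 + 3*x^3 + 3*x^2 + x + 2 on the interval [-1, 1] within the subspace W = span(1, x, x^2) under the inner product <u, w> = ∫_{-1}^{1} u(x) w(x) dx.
g(x) = 9*x^2/7 + 14*x/5 + 76/35

The best approximation g ∈ W is the orthogonal projection of f onto W. Writing g = a_0 + a_1 x + a_2 x^2, the coefficients solve the normal equations G · a = b where
  G_{ij} = <φ_i, φ_j> and b_i = <f, φ_i>, with φ_0 = 1, φ_1 = x, φ_2 = x^2.
G =
  [2, 0, 2/3]
  [0, 2/3, 0]
  [2/3, 0, 2/5],
b = (26/5, 28/15, 206/105).
Solving gives a_0 = 76/35, a_1 = 14/5, a_2 = 9/7, so
  g(x) = 9*x^2/7 + 14*x/5 + 76/35.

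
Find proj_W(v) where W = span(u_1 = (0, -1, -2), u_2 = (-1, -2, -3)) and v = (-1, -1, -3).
proj_W(v) = (-2/3, -5/3, -8/3)

Set up U = [u_1 | ... | u_2] ∈ R^(3×2). The projector onto W = col(U) is P = U (U^T U)^(-1) U^T.
Compute U^T U =
  [5, 8]
  [8, 14],
and U^T v = (7, 12).
Solve U^T U · c = U^T v for the coefficients: c = (1/3, 2/3). The projection is proj_W(v) = U c.
Check: (v - proj_W(v)) · u_1 = 0  (should be 0).
Check: (v - proj_W(v)) · u_2 = 0  (should be 0).
Result: proj_W(v) = (-2/3, -5/3, -8/3).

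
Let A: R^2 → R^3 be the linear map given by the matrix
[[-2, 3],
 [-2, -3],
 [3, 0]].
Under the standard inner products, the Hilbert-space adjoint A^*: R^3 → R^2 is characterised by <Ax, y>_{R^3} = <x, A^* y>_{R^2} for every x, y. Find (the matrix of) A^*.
A^* = A^T =
[[-2, -2, 3],
 [3, -3, 0]]

For real matrices with standard dot products, the defining identity <Ax, y> = <x, A^* y> gives (Ax)^T y = x^T (A^*) y, i.e. x^T A^T y = x^T (A^*) y. Since this holds for all x, y, we must have A^* = A^T. Therefore
A^* =
[[-2, -2, 3],
 [3, -3, 0]].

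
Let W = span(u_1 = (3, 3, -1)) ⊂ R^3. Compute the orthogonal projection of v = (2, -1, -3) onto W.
proj_W(v) = (18/19, 18/19, -6/19)

Set up U = [u_1 | ... | u_1] ∈ R^(3×1). The projector onto W = col(U) is P = U (U^T U)^(-1) U^T.
Compute U^T U =
  [19],
and U^T v = (6).
Solve U^T U · c = U^T v for the coefficients: c = (6/19). The projection is proj_W(v) = U c.
Check: (v - proj_W(v)) · u_1 = 0  (should be 0).
Result: proj_W(v) = (18/19, 18/19, -6/19).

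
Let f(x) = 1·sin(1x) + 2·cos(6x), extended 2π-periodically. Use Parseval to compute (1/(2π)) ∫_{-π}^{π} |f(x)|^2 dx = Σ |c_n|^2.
Σ |c_n|^2 = 5/2

Expand |f|^2 and use orthogonality of {sin(nx), cos(mx)} on [-π, π]:
  ∫_{-π}^{π} sin(nx)^2 dx = π, ∫ cos(mx)^2 dx = π, and cross terms integrate to 0.
So ∫_{-π}^{π} f(x)^2 dx = 1^2 · π + 2^2 · π = (1 + 4)π.
Divide by 2π: (1 + 4)/2 = 5/2.
By Parseval, this equals Σ |c_n|^2.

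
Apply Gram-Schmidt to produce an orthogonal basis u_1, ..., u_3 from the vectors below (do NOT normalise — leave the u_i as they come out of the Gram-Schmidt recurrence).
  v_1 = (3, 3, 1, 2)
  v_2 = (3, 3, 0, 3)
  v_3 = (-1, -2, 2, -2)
Orthogonal basis:
  u_1 = (3, 3, 1, 2)
  u_2 = (-3/23, -3/23, -24/23, 21/23)
  u_3 = (1/5, -4/5, 3/5, 3/5)

Apply the Gram-Schmidt recurrence
  u_1 = v_1
  u_i = v_i − Σ_{j<i} ((v_i · u_j) / (u_j · u_j)) · u_j.

Step by step this gives:
  u_1 = (3, 3, 1, 2)
  u_2 = (-3/23, -3/23, -24/23, 21/23)
  u_3 = (1/5, -4/5, 3/5, 3/5)

Orthogonality check:
  u_2 · u_1 = 0 (should be 0)
  u_3 · u_1 = 0 (should be 0)
  u_3 · u_2 = 0 (should be 0)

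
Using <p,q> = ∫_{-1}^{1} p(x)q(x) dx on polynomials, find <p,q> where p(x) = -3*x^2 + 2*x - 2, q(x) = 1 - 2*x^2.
<p,q> = -14/15

Expand the product: p(x)·q(x) = 6*x^4 - 4*x^3 + x^2 + 2*x - 2.
∫_{-1}^{1} of each monomial x^k gives [2/(k+1) if k even, 0 if k odd]. Integrating term-by-term (or equivalently evaluating the antiderivative F(x) = 6*x^5/5 - x^4 + x^3/3 + x^2 - 2*x at the endpoints):
  F(1) − F(−1) = -7/15 − (7/15) = -14/15.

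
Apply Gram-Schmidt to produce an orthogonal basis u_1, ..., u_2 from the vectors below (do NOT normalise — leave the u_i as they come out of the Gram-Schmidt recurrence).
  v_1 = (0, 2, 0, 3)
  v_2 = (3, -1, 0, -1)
Orthogonal basis:
  u_1 = (0, 2, 0, 3)
  u_2 = (3, -3/13, 0, 2/13)

Apply the Gram-Schmidt recurrence
  u_1 = v_1
  u_i = v_i − Σ_{j<i} ((v_i · u_j) / (u_j · u_j)) · u_j.

Step by step this gives:
  u_1 = (0, 2, 0, 3)
  u_2 = (3, -3/13, 0, 2/13)

Orthogonality check:
  u_2 · u_1 = 0 (should be 0)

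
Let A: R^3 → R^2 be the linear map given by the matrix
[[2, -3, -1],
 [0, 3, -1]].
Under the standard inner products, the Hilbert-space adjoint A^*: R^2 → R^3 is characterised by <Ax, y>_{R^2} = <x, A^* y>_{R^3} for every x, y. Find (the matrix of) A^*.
A^* = A^T =
[[2, 0],
 [-3, 3],
 [-1, -1]]

For real matrices with standard dot products, the defining identity <Ax, y> = <x, A^* y> gives (Ax)^T y = x^T (A^*) y, i.e. x^T A^T y = x^T (A^*) y. Since this holds for all x, y, we must have A^* = A^T. Therefore
A^* =
[[2, 0],
 [-3, 3],
 [-1, -1]].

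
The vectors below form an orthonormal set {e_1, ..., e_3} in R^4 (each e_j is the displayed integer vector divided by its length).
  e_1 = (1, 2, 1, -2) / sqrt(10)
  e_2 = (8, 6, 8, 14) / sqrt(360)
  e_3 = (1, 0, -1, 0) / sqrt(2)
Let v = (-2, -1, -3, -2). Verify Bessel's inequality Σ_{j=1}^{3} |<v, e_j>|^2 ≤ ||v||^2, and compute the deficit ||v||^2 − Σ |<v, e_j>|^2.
Σ |<v, e_j>|^2 = 299/18; ||v||^2 = 18; deficit = 25/18

Write each e_j = u_j / sqrt(<u_j, u_j>) where u_j is the displayed integer vector. Then <v, e_j> = <v, u_j> / sqrt(<u_j, u_j>), so |<v, e_j>|^2 = <v, u_j>^2 / <u_j, u_j>.
Coefficients: <v, e_1> = -3/sqrt(10), <v, e_2> = -74/sqrt(360), <v, e_3> = 1/sqrt(2).
Square and sum: Σ |<v, e_j>|^2 = 299/18.
Compute ||v||^2 = v·v = 18.
Deficit = 18 − 299/18 = 25/18 ≥ 0, confirming Bessel's inequality. (The deficit equals ||v − Σ <v,e_j> e_j||^2, the squared distance from v to span{e_j}.)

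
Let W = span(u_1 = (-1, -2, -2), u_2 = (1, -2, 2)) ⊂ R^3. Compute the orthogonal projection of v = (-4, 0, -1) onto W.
proj_W(v) = (-6/5, 0, -12/5)

Set up U = [u_1 | ... | u_2] ∈ R^(3×2). The projector onto W = col(U) is P = U (U^T U)^(-1) U^T.
Compute U^T U =
  [9, -1]
  [-1, 9],
and U^T v = (6, -6).
Solve U^T U · c = U^T v for the coefficients: c = (3/5, -3/5). The projection is proj_W(v) = U c.
Check: (v - proj_W(v)) · u_1 = 0  (should be 0).
Check: (v - proj_W(v)) · u_2 = 0  (should be 0).
Result: proj_W(v) = (-6/5, 0, -12/5).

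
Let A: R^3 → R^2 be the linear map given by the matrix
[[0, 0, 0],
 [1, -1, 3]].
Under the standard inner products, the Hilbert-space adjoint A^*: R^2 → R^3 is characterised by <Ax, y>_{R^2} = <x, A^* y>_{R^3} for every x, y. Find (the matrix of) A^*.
A^* = A^T =
[[0, 1],
 [0, -1],
 [0, 3]]

For real matrices with standard dot products, the defining identity <Ax, y> = <x, A^* y> gives (Ax)^T y = x^T (A^*) y, i.e. x^T A^T y = x^T (A^*) y. Since this holds for all x, y, we must have A^* = A^T. Therefore
A^* =
[[0, 1],
 [0, -1],
 [0, 3]].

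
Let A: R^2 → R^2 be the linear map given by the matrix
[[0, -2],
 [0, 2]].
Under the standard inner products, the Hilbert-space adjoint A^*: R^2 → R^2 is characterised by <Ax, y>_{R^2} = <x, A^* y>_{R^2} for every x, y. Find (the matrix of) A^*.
A^* = A^T =
[[0, 0],
 [-2, 2]]

For real matrices with standard dot products, the defining identity <Ax, y> = <x, A^* y> gives (Ax)^T y = x^T (A^*) y, i.e. x^T A^T y = x^T (A^*) y. Since this holds for all x, y, we must have A^* = A^T. Therefore
A^* =
[[0, 0],
 [-2, 2]].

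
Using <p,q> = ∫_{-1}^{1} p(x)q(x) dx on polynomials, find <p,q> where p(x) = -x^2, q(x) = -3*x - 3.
<p,q> = 2

Expand the product: p(x)·q(x) = 3*x^3 + 3*x^2.
∫_{-1}^{1} of each monomial x^k gives [2/(k+1) if k even, 0 if k odd]. Integrating term-by-term (or equivalently evaluating the antiderivative F(x) = 3*x^4/4 + x^3 at the endpoints):
  F(1) − F(−1) = 7/4 − (-1/4) = 2.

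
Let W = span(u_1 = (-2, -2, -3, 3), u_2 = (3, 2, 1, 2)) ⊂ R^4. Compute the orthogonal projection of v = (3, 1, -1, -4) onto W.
proj_W(v) = (383/419, 450/419, 809/419, -1010/419)

Set up U = [u_1 | ... | u_2] ∈ R^(4×2). The projector onto W = col(U) is P = U (U^T U)^(-1) U^T.
Compute U^T U =
  [26, -7]
  [-7, 18],
and U^T v = (-17, 2).
Solve U^T U · c = U^T v for the coefficients: c = (-292/419, -67/419). The projection is proj_W(v) = U c.
Check: (v - proj_W(v)) · u_1 = 0  (should be 0).
Check: (v - proj_W(v)) · u_2 = 0  (should be 0).
Result: proj_W(v) = (383/419, 450/419, 809/419, -1010/419).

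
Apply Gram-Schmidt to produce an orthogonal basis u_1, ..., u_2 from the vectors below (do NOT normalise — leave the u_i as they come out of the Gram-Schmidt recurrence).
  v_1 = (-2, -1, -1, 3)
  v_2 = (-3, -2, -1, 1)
Orthogonal basis:
  u_1 = (-2, -1, -1, 3)
  u_2 = (-7/5, -6/5, -1/5, -7/5)

Apply the Gram-Schmidt recurrence
  u_1 = v_1
  u_i = v_i − Σ_{j<i} ((v_i · u_j) / (u_j · u_j)) · u_j.

Step by step this gives:
  u_1 = (-2, -1, -1, 3)
  u_2 = (-7/5, -6/5, -1/5, -7/5)

Orthogonality check:
  u_2 · u_1 = 0 (should be 0)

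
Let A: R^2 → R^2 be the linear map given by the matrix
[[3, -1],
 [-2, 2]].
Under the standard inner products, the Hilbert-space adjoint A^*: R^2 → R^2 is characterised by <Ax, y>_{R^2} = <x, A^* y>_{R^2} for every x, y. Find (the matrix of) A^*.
A^* = A^T =
[[3, -2],
 [-1, 2]]

For real matrices with standard dot products, the defining identity <Ax, y> = <x, A^* y> gives (Ax)^T y = x^T (A^*) y, i.e. x^T A^T y = x^T (A^*) y. Since this holds for all x, y, we must have A^* = A^T. Therefore
A^* =
[[3, -2],
 [-1, 2]].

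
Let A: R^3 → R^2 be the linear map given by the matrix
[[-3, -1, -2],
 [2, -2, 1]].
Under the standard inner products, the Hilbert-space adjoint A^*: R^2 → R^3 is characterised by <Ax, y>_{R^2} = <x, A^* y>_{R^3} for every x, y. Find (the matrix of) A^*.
A^* = A^T =
[[-3, 2],
 [-1, -2],
 [-2, 1]]

For real matrices with standard dot products, the defining identity <Ax, y> = <x, A^* y> gives (Ax)^T y = x^T (A^*) y, i.e. x^T A^T y = x^T (A^*) y. Since this holds for all x, y, we must have A^* = A^T. Therefore
A^* =
[[-3, 2],
 [-1, -2],
 [-2, 1]].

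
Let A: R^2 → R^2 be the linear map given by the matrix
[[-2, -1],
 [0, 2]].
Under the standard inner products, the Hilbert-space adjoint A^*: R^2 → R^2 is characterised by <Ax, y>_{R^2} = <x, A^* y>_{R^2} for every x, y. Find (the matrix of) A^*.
A^* = A^T =
[[-2, 0],
 [-1, 2]]

For real matrices with standard dot products, the defining identity <Ax, y> = <x, A^* y> gives (Ax)^T y = x^T (A^*) y, i.e. x^T A^T y = x^T (A^*) y. Since this holds for all x, y, we must have A^* = A^T. Therefore
A^* =
[[-2, 0],
 [-1, 2]].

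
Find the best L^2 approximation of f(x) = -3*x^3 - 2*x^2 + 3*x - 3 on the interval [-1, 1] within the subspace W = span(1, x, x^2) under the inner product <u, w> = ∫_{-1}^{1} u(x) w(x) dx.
g(x) = -2*x^2 + 6*x/5 - 3

The best approximation g ∈ W is the orthogonal projection of f onto W. Writing g = a_0 + a_1 x + a_2 x^2, the coefficients solve the normal equations G · a = b where
  G_{ij} = <φ_i, φ_j> and b_i = <f, φ_i>, with φ_0 = 1, φ_1 = x, φ_2 = x^2.
G =
  [2, 0, 2/3]
  [0, 2/3, 0]
  [2/3, 0, 2/5],
b = (-22/3, 4/5, -14/5).
Solving gives a_0 = -3, a_1 = 6/5, a_2 = -2, so
  g(x) = -2*x^2 + 6*x/5 - 3.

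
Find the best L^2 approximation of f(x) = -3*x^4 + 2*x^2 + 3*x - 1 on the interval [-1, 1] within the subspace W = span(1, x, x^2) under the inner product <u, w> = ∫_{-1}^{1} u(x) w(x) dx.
g(x) = -4*x^2/7 + 3*x - 26/35

The best approximation g ∈ W is the orthogonal projection of f onto W. Writing g = a_0 + a_1 x + a_2 x^2, the coefficients solve the normal equations G · a = b where
  G_{ij} = <φ_i, φ_j> and b_i = <f, φ_i>, with φ_0 = 1, φ_1 = x, φ_2 = x^2.
G =
  [2, 0, 2/3]
  [0, 2/3, 0]
  [2/3, 0, 2/5],
b = (-28/15, 2, -76/105).
Solving gives a_0 = -26/35, a_1 = 3, a_2 = -4/7, so
  g(x) = -4*x^2/7 + 3*x - 26/35.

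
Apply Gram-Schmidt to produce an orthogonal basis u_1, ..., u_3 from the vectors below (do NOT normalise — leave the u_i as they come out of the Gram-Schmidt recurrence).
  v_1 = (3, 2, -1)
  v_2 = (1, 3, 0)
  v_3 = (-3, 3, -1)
Orthogonal basis:
  u_1 = (3, 2, -1)
  u_2 = (-13/14, 12/7, 9/14)
  u_3 = (-57/59, 19/59, -133/59)

Apply the Gram-Schmidt recurrence
  u_1 = v_1
  u_i = v_i − Σ_{j<i} ((v_i · u_j) / (u_j · u_j)) · u_j.

Step by step this gives:
  u_1 = (3, 2, -1)
  u_2 = (-13/14, 12/7, 9/14)
  u_3 = (-57/59, 19/59, -133/59)

Orthogonality check:
  u_2 · u_1 = 0 (should be 0)
  u_3 · u_1 = 0 (should be 0)
  u_3 · u_2 = 0 (should be 0)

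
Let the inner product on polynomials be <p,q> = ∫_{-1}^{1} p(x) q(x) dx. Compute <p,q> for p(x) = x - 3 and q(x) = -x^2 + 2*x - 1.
<p,q> = 28/3

Expand the product: p(x)·q(x) = -x^3 + 5*x^2 - 7*x + 3.
∫_{-1}^{1} of each monomial x^k gives [2/(k+1) if k even, 0 if k odd]. Integrating term-by-term (or equivalently evaluating the antiderivative F(x) = -x^4/4 + 5*x^3/3 - 7*x^2/2 + 3*x at the endpoints):
  F(1) − F(−1) = 11/12 − (-101/12) = 28/3.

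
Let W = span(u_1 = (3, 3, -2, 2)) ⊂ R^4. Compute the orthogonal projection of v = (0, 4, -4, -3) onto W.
proj_W(v) = (21/13, 21/13, -14/13, 14/13)

Set up U = [u_1 | ... | u_1] ∈ R^(4×1). The projector onto W = col(U) is P = U (U^T U)^(-1) U^T.
Compute U^T U =
  [26],
and U^T v = (14).
Solve U^T U · c = U^T v for the coefficients: c = (7/13). The projection is proj_W(v) = U c.
Check: (v - proj_W(v)) · u_1 = 0  (should be 0).
Result: proj_W(v) = (21/13, 21/13, -14/13, 14/13).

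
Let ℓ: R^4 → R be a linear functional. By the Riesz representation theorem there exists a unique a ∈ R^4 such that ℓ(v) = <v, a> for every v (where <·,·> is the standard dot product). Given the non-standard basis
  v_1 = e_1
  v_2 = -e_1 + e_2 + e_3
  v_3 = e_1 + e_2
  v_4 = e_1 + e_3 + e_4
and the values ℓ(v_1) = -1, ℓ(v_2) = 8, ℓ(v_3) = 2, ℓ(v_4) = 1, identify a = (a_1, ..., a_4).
a = (-1, 3, 4, -2)

Write a = (a_1, ..., a_4) in the standard basis. For each basis vector v_i, ℓ(v_i) = <v_i, a> is a linear equation in the a_j's. Collect the n equations into a matrix system V a = ℓ, where row i of V is v_i (expressed in the standard basis). Since V is invertible (lower-triangular with 1s on the diagonal, up to permutation), solve by back-substitution:
  V =
[[1, 0, 0, 0],
 [-1, 1, 1, 0],
 [1, 1, 0, 0],
 [1, 0, 1, 1]]
  V a = (-1, 8, 2, 1)
Solving gives a = (-1, 3, 4, -2).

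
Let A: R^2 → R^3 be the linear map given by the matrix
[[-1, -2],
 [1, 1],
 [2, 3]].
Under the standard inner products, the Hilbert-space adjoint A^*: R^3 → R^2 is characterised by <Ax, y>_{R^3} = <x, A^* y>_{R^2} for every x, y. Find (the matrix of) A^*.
A^* = A^T =
[[-1, 1, 2],
 [-2, 1, 3]]

For real matrices with standard dot products, the defining identity <Ax, y> = <x, A^* y> gives (Ax)^T y = x^T (A^*) y, i.e. x^T A^T y = x^T (A^*) y. Since this holds for all x, y, we must have A^* = A^T. Therefore
A^* =
[[-1, 1, 2],
 [-2, 1, 3]].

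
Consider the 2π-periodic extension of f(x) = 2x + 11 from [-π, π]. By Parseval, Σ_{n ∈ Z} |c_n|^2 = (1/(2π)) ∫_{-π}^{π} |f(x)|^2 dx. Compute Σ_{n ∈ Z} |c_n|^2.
Σ |c_n|^2 = 4π^2/3 + 121

Expand and integrate term by term over [-π, π]:
  ∫ (2x)^2 dx = 4·(2π^3/3); ∫ 2·2·(11)·x dx = 0 (odd integrand); ∫ 11^2 dx = 121·2π.
So (1/(2π)) ∫_{-π}^{π} (2x + 11)^2 dx = 4π^2/3 + 121 = 4π^2/3 + 121.
Parseval ⇒ Σ |c_n|^2 = 4π^2/3 + 121.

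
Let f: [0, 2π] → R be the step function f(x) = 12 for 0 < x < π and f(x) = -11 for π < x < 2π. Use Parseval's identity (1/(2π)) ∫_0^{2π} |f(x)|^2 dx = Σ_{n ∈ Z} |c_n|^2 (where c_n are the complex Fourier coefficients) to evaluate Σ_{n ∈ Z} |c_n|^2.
Σ |c_n|^2 = 265/2

Parseval equates the L^2 energy of f (normalised by 1/(2π)) with the ℓ^2 sum of its Fourier coefficients: (1/(2π)) ∫_0^{2π} |f|^2 = Σ |c_n|^2.
Compute the left side: (1/(2π)) [∫_0^π 12^2 dx + ∫_π^{2π} (-11)^2 dx] = (1/(2π)) · (144π + 121π) = (144 + 121)/2 = 265/2.
So Σ_{n ∈ Z} |c_n|^2 = 265/2.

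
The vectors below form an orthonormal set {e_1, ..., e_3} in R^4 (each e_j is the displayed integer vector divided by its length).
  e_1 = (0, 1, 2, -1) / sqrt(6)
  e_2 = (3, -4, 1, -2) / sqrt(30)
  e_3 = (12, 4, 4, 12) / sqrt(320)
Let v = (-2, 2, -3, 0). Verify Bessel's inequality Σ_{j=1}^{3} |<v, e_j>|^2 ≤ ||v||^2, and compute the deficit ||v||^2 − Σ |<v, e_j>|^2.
Σ |<v, e_j>|^2 = 59/4; ||v||^2 = 17; deficit = 9/4

Write each e_j = u_j / sqrt(<u_j, u_j>) where u_j is the displayed integer vector. Then <v, e_j> = <v, u_j> / sqrt(<u_j, u_j>), so |<v, e_j>|^2 = <v, u_j>^2 / <u_j, u_j>.
Coefficients: <v, e_1> = -4/sqrt(6), <v, e_2> = -17/sqrt(30), <v, e_3> = -28/sqrt(320).
Square and sum: Σ |<v, e_j>|^2 = 59/4.
Compute ||v||^2 = v·v = 17.
Deficit = 17 − 59/4 = 9/4 ≥ 0, confirming Bessel's inequality. (The deficit equals ||v − Σ <v,e_j> e_j||^2, the squared distance from v to span{e_j}.)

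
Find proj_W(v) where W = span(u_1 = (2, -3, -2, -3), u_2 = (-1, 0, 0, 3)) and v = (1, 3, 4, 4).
proj_W(v) = (-287/139, 447/139, 298/139, 414/139)

Set up U = [u_1 | ... | u_2] ∈ R^(4×2). The projector onto W = col(U) is P = U (U^T U)^(-1) U^T.
Compute U^T U =
  [26, -11]
  [-11, 10],
and U^T v = (-27, 11).
Solve U^T U · c = U^T v for the coefficients: c = (-149/139, -11/139). The projection is proj_W(v) = U c.
Check: (v - proj_W(v)) · u_1 = 0  (should be 0).
Check: (v - proj_W(v)) · u_2 = 0  (should be 0).
Result: proj_W(v) = (-287/139, 447/139, 298/139, 414/139).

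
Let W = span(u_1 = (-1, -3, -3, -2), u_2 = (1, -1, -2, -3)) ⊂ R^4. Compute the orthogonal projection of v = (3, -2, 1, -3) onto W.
proj_W(v) = (270/149, 42/149, -150/149, -420/149)

Set up U = [u_1 | ... | u_2] ∈ R^(4×2). The projector onto W = col(U) is P = U (U^T U)^(-1) U^T.
Compute U^T U =
  [23, 14]
  [14, 15],
and U^T v = (6, 12).
Solve U^T U · c = U^T v for the coefficients: c = (-78/149, 192/149). The projection is proj_W(v) = U c.
Check: (v - proj_W(v)) · u_1 = 0  (should be 0).
Check: (v - proj_W(v)) · u_2 = 0  (should be 0).
Result: proj_W(v) = (270/149, 42/149, -150/149, -420/149).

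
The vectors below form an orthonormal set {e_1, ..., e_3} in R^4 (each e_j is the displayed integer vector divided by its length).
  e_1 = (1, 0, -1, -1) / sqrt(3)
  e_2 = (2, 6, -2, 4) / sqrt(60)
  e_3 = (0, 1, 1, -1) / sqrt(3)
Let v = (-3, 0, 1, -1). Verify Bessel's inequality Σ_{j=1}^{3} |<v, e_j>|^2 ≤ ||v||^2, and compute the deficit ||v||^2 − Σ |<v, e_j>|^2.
Σ |<v, e_j>|^2 = 101/15; ||v||^2 = 11; deficit = 64/15

Write each e_j = u_j / sqrt(<u_j, u_j>) where u_j is the displayed integer vector. Then <v, e_j> = <v, u_j> / sqrt(<u_j, u_j>), so |<v, e_j>|^2 = <v, u_j>^2 / <u_j, u_j>.
Coefficients: <v, e_1> = -3/sqrt(3), <v, e_2> = -12/sqrt(60), <v, e_3> = 2/sqrt(3).
Square and sum: Σ |<v, e_j>|^2 = 101/15.
Compute ||v||^2 = v·v = 11.
Deficit = 11 − 101/15 = 64/15 ≥ 0, confirming Bessel's inequality. (The deficit equals ||v − Σ <v,e_j> e_j||^2, the squared distance from v to span{e_j}.)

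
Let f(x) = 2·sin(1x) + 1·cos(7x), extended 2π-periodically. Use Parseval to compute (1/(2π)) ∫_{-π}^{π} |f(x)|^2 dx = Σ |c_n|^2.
Σ |c_n|^2 = 5/2

Expand |f|^2 and use orthogonality of {sin(nx), cos(mx)} on [-π, π]:
  ∫_{-π}^{π} sin(nx)^2 dx = π, ∫ cos(mx)^2 dx = π, and cross terms integrate to 0.
So ∫_{-π}^{π} f(x)^2 dx = 2^2 · π + 1^2 · π = (4 + 1)π.
Divide by 2π: (4 + 1)/2 = 5/2.
By Parseval, this equals Σ |c_n|^2.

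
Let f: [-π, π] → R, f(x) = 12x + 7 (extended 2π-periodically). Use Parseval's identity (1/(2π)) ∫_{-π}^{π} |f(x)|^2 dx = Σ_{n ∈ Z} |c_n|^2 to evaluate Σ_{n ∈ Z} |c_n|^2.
Σ |c_n|^2 = 48π^2 + 49

Expand and integrate term by term over [-π, π]:
  ∫ (12x)^2 dx = 144·(2π^3/3); ∫ 2·12·(7)·x dx = 0 (odd integrand); ∫ 7^2 dx = 49·2π.
So (1/(2π)) ∫_{-π}^{π} (12x + 7)^2 dx = 144π^2/3 + 49 = 48π^2 + 49.
Parseval ⇒ Σ |c_n|^2 = 48π^2 + 49.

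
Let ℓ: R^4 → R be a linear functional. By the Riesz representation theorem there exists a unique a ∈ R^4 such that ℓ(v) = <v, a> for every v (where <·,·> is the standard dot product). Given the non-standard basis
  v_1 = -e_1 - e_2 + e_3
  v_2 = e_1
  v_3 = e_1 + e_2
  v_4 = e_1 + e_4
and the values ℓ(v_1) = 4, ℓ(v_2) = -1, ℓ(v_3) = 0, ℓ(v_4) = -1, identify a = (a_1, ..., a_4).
a = (-1, 1, 4, 0)

Write a = (a_1, ..., a_4) in the standard basis. For each basis vector v_i, ℓ(v_i) = <v_i, a> is a linear equation in the a_j's. Collect the n equations into a matrix system V a = ℓ, where row i of V is v_i (expressed in the standard basis). Since V is invertible (lower-triangular with 1s on the diagonal, up to permutation), solve by back-substitution:
  V =
[[-1, -1, 1, 0],
 [1, 0, 0, 0],
 [1, 1, 0, 0],
 [1, 0, 0, 1]]
  V a = (4, -1, 0, -1)
Solving gives a = (-1, 1, 4, 0).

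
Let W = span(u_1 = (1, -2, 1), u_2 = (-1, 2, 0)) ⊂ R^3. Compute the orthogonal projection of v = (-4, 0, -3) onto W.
proj_W(v) = (-4/5, 8/5, -3)

Set up U = [u_1 | ... | u_2] ∈ R^(3×2). The projector onto W = col(U) is P = U (U^T U)^(-1) U^T.
Compute U^T U =
  [6, -5]
  [-5, 5],
and U^T v = (-7, 4).
Solve U^T U · c = U^T v for the coefficients: c = (-3, -11/5). The projection is proj_W(v) = U c.
Check: (v - proj_W(v)) · u_1 = 0  (should be 0).
Check: (v - proj_W(v)) · u_2 = 0  (should be 0).
Result: proj_W(v) = (-4/5, 8/5, -3).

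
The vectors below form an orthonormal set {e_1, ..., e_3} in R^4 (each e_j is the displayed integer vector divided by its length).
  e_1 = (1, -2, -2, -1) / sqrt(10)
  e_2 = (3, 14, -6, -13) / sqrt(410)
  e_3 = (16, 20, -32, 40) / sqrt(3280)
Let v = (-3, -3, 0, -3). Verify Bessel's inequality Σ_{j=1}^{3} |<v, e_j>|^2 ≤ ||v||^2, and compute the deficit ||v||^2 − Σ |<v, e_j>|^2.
Σ |<v, e_j>|^2 = 99/5; ||v||^2 = 27; deficit = 36/5

Write each e_j = u_j / sqrt(<u_j, u_j>) where u_j is the displayed integer vector. Then <v, e_j> = <v, u_j> / sqrt(<u_j, u_j>), so |<v, e_j>|^2 = <v, u_j>^2 / <u_j, u_j>.
Coefficients: <v, e_1> = 6/sqrt(10), <v, e_2> = -12/sqrt(410), <v, e_3> = -228/sqrt(3280).
Square and sum: Σ |<v, e_j>|^2 = 99/5.
Compute ||v||^2 = v·v = 27.
Deficit = 27 − 99/5 = 36/5 ≥ 0, confirming Bessel's inequality. (The deficit equals ||v − Σ <v,e_j> e_j||^2, the squared distance from v to span{e_j}.)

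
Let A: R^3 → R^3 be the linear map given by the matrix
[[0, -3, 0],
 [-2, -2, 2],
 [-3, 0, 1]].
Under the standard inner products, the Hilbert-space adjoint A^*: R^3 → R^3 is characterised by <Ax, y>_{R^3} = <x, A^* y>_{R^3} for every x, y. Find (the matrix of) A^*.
A^* = A^T =
[[0, -2, -3],
 [-3, -2, 0],
 [0, 2, 1]]

For real matrices with standard dot products, the defining identity <Ax, y> = <x, A^* y> gives (Ax)^T y = x^T (A^*) y, i.e. x^T A^T y = x^T (A^*) y. Since this holds for all x, y, we must have A^* = A^T. Therefore
A^* =
[[0, -2, -3],
 [-3, -2, 0],
 [0, 2, 1]].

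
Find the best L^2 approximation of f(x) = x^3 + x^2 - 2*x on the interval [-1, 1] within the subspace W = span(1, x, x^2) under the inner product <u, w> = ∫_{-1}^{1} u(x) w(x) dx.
g(x) = x^2 - 7*x/5

The best approximation g ∈ W is the orthogonal projection of f onto W. Writing g = a_0 + a_1 x + a_2 x^2, the coefficients solve the normal equations G · a = b where
  G_{ij} = <φ_i, φ_j> and b_i = <f, φ_i>, with φ_0 = 1, φ_1 = x, φ_2 = x^2.
G =
  [2, 0, 2/3]
  [0, 2/3, 0]
  [2/3, 0, 2/5],
b = (2/3, -14/15, 2/5).
Solving gives a_0 = 0, a_1 = -7/5, a_2 = 1, so
  g(x) = x^2 - 7*x/5.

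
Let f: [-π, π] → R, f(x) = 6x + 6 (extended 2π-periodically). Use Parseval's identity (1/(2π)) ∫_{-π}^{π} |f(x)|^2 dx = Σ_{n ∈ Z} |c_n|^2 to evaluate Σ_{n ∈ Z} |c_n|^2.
Σ |c_n|^2 = 12π^2 + 36

Expand and integrate term by term over [-π, π]:
  ∫ (6x)^2 dx = 36·(2π^3/3); ∫ 2·6·(6)·x dx = 0 (odd integrand); ∫ 6^2 dx = 36·2π.
So (1/(2π)) ∫_{-π}^{π} (6x + 6)^2 dx = 36π^2/3 + 36 = 12π^2 + 36.
Parseval ⇒ Σ |c_n|^2 = 12π^2 + 36.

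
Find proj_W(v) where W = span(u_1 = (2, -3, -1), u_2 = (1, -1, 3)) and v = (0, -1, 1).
proj_W(v) = (8/15, -47/75, 71/75)

Set up U = [u_1 | ... | u_2] ∈ R^(3×2). The projector onto W = col(U) is P = U (U^T U)^(-1) U^T.
Compute U^T U =
  [14, 2]
  [2, 11],
and U^T v = (2, 4).
Solve U^T U · c = U^T v for the coefficients: c = (7/75, 26/75). The projection is proj_W(v) = U c.
Check: (v - proj_W(v)) · u_1 = 0  (should be 0).
Check: (v - proj_W(v)) · u_2 = 0  (should be 0).
Result: proj_W(v) = (8/15, -47/75, 71/75).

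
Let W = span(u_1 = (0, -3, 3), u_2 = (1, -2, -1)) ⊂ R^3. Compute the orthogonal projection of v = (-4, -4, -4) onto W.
proj_W(v) = (16/11, -24/11, -24/11)

Set up U = [u_1 | ... | u_2] ∈ R^(3×2). The projector onto W = col(U) is P = U (U^T U)^(-1) U^T.
Compute U^T U =
  [18, 3]
  [3, 6],
and U^T v = (0, 8).
Solve U^T U · c = U^T v for the coefficients: c = (-8/33, 16/11). The projection is proj_W(v) = U c.
Check: (v - proj_W(v)) · u_1 = 0  (should be 0).
Check: (v - proj_W(v)) · u_2 = 0  (should be 0).
Result: proj_W(v) = (16/11, -24/11, -24/11).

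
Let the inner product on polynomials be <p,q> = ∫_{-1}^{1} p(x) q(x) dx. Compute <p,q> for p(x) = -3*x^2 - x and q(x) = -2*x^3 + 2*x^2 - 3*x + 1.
<p,q> = -8/5

Expand the product: p(x)·q(x) = 6*x^5 - 4*x^4 + 7*x^3 - x.
∫_{-1}^{1} of each monomial x^k gives [2/(k+1) if k even, 0 if k odd]. Integrating term-by-term (or equivalently evaluating the antiderivative F(x) = x^6 - 4*x^5/5 + 7*x^4/4 - x^2/2 at the endpoints):
  F(1) − F(−1) = 29/20 − (61/20) = -8/5.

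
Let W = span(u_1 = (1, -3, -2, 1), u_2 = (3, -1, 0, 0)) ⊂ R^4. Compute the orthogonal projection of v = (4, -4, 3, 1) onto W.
proj_W(v) = (268/57, -36/19, -14/57, 7/57)

Set up U = [u_1 | ... | u_2] ∈ R^(4×2). The projector onto W = col(U) is P = U (U^T U)^(-1) U^T.
Compute U^T U =
  [15, 6]
  [6, 10],
and U^T v = (11, 16).
Solve U^T U · c = U^T v for the coefficients: c = (7/57, 29/19). The projection is proj_W(v) = U c.
Check: (v - proj_W(v)) · u_1 = 0  (should be 0).
Check: (v - proj_W(v)) · u_2 = 0  (should be 0).
Result: proj_W(v) = (268/57, -36/19, -14/57, 7/57).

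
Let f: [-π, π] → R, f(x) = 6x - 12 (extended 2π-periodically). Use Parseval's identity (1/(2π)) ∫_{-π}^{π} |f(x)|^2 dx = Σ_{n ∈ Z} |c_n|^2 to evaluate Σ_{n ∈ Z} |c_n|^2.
Σ |c_n|^2 = 12π^2 + 144

Expand and integrate term by term over [-π, π]:
  ∫ (6x)^2 dx = 36·(2π^3/3); ∫ 2·6·(-12)·x dx = 0 (odd integrand); ∫ (-12)^2 dx = 144·2π.
So (1/(2π)) ∫_{-π}^{π} (6x - 12)^2 dx = 36π^2/3 + 144 = 12π^2 + 144.
Parseval ⇒ Σ |c_n|^2 = 12π^2 + 144.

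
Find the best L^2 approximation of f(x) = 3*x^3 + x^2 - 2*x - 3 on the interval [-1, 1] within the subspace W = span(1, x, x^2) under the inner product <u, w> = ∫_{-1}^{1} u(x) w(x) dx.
g(x) = x^2 - x/5 - 3

The best approximation g ∈ W is the orthogonal projection of f onto W. Writing g = a_0 + a_1 x + a_2 x^2, the coefficients solve the normal equations G · a = b where
  G_{ij} = <φ_i, φ_j> and b_i = <f, φ_i>, with φ_0 = 1, φ_1 = x, φ_2 = x^2.
G =
  [2, 0, 2/3]
  [0, 2/3, 0]
  [2/3, 0, 2/5],
b = (-16/3, -2/15, -8/5).
Solving gives a_0 = -3, a_1 = -1/5, a_2 = 1, so
  g(x) = x^2 - x/5 - 3.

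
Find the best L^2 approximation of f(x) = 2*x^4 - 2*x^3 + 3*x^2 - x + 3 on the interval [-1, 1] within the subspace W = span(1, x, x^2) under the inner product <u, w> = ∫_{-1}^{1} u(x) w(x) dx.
g(x) = 33*x^2/7 - 11*x/5 + 99/35

The best approximation g ∈ W is the orthogonal projection of f onto W. Writing g = a_0 + a_1 x + a_2 x^2, the coefficients solve the normal equations G · a = b where
  G_{ij} = <φ_i, φ_j> and b_i = <f, φ_i>, with φ_0 = 1, φ_1 = x, φ_2 = x^2.
G =
  [2, 0, 2/3]
  [0, 2/3, 0]
  [2/3, 0, 2/5],
b = (44/5, -22/15, 132/35).
Solving gives a_0 = 99/35, a_1 = -11/5, a_2 = 33/7, so
  g(x) = 33*x^2/7 - 11*x/5 + 99/35.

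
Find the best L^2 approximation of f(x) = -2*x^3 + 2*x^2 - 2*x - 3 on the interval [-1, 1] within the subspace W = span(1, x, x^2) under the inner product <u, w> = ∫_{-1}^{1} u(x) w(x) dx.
g(x) = 2*x^2 - 16*x/5 - 3

The best approximation g ∈ W is the orthogonal projection of f onto W. Writing g = a_0 + a_1 x + a_2 x^2, the coefficients solve the normal equations G · a = b where
  G_{ij} = <φ_i, φ_j> and b_i = <f, φ_i>, with φ_0 = 1, φ_1 = x, φ_2 = x^2.
G =
  [2, 0, 2/3]
  [0, 2/3, 0]
  [2/3, 0, 2/5],
b = (-14/3, -32/15, -6/5).
Solving gives a_0 = -3, a_1 = -16/5, a_2 = 2, so
  g(x) = 2*x^2 - 16*x/5 - 3.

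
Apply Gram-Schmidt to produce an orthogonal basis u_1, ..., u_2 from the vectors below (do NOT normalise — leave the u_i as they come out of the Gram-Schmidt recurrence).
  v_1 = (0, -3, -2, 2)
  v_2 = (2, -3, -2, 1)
Orthogonal basis:
  u_1 = (0, -3, -2, 2)
  u_2 = (2, -6/17, -4/17, -13/17)

Apply the Gram-Schmidt recurrence
  u_1 = v_1
  u_i = v_i − Σ_{j<i} ((v_i · u_j) / (u_j · u_j)) · u_j.

Step by step this gives:
  u_1 = (0, -3, -2, 2)
  u_2 = (2, -6/17, -4/17, -13/17)

Orthogonality check:
  u_2 · u_1 = 0 (should be 0)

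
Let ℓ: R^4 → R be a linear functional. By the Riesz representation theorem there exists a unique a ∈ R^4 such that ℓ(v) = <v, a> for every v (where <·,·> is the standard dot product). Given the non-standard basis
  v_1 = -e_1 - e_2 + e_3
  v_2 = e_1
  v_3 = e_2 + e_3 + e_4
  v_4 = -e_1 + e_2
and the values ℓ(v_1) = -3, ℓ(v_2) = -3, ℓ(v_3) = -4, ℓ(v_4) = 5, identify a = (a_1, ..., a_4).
a = (-3, 2, -4, -2)

Write a = (a_1, ..., a_4) in the standard basis. For each basis vector v_i, ℓ(v_i) = <v_i, a> is a linear equation in the a_j's. Collect the n equations into a matrix system V a = ℓ, where row i of V is v_i (expressed in the standard basis). Since V is invertible (lower-triangular with 1s on the diagonal, up to permutation), solve by back-substitution:
  V =
[[-1, -1, 1, 0],
 [1, 0, 0, 0],
 [0, 1, 1, 1],
 [-1, 1, 0, 0]]
  V a = (-3, -3, -4, 5)
Solving gives a = (-3, 2, -4, -2).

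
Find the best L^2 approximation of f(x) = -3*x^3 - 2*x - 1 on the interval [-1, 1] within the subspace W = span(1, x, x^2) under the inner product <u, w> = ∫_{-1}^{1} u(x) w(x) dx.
g(x) = -19*x/5 - 1

The best approximation g ∈ W is the orthogonal projection of f onto W. Writing g = a_0 + a_1 x + a_2 x^2, the coefficients solve the normal equations G · a = b where
  G_{ij} = <φ_i, φ_j> and b_i = <f, φ_i>, with φ_0 = 1, φ_1 = x, φ_2 = x^2.
G =
  [2, 0, 2/3]
  [0, 2/3, 0]
  [2/3, 0, 2/5],
b = (-2, -38/15, -2/3).
Solving gives a_0 = -1, a_1 = -19/5, a_2 = 0, so
  g(x) = -19*x/5 - 1.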